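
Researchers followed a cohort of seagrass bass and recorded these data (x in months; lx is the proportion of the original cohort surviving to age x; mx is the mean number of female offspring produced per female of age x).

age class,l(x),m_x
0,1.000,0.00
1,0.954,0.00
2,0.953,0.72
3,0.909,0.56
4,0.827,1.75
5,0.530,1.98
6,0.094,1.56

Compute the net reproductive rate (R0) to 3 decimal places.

3.838

lx·mx by age: 0, 0, 0.68616, 0.50904, 1.44725, 1.0494, 0.14664
R0 = Σ lx·mx = 3.83849 → 3.838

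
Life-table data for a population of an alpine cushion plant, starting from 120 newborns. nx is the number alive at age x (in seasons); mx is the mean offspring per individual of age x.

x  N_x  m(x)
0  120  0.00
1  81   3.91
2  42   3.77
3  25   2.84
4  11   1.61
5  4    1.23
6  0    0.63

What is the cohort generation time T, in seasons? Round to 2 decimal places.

lx = nx/n0 = nx/120: 1, 0.675, 0.35, 0.20833…, 0.09167…, 0.03333…, 0
lx·mx: 0, 2.63925, 1.3195, 0.591667…, 0.147583…, 0.041…, 0 → R0 = 4.739…
x·lx·mx: 0, 2.63925, 2.639, 1.775…, 0.590333…, 0.205…, 0 → Σ = 7.848583…
T = 7.848583… / 4.739… = 1.656169… → 1.66

1.66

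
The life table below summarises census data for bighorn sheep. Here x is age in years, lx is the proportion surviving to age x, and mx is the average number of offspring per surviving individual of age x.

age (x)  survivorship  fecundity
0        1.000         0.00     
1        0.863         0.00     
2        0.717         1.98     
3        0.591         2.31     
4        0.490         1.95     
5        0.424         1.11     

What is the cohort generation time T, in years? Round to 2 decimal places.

3.11

lx·mx: 0, 0, 1.41966, 1.36521, 0.9555, 0.47064 → R0 = 4.21101
x·lx·mx: 0, 0, 2.83932, 4.09563, 3.822, 2.3532 → Σ = 13.11015
T = 13.11015 / 4.21101 = 3.113303… → 3.11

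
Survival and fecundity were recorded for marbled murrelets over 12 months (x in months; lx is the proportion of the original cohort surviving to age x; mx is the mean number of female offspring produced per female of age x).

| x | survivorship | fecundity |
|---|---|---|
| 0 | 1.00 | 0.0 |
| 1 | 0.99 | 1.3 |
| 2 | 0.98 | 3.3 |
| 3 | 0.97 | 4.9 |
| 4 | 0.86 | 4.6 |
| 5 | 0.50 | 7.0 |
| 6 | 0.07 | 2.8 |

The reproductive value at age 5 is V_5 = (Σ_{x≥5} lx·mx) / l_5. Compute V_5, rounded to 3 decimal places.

lx·mx for x ≥ 5: 3.5, 0.196 → sum = 3.696
V_5 = 3.696 / l_5 = 3.696 / 0.5 = 7.392 → 7.392

7.392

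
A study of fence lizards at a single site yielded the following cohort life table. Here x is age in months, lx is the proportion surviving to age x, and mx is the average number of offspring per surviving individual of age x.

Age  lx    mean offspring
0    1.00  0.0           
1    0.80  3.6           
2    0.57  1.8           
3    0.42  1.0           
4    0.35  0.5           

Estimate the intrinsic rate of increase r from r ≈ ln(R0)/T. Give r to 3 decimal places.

R0 = Σ lx·mx = 0 + 2.88 + 1.026 + 0.42 + 0.175 = 4.501
Σ x·lx·mx = 6.892; T = 6.892/4.501 = 1.53122…
r ≈ ln(R0)/T = ln(4.501)/1.53122… = 0.98242… → 0.982

0.982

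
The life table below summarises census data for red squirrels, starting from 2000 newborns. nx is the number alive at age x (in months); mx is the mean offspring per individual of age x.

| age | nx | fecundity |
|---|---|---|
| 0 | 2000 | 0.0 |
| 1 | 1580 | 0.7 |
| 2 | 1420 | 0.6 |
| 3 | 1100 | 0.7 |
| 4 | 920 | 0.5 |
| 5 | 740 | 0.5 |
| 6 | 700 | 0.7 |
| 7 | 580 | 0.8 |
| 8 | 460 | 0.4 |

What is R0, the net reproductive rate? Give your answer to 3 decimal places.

2.348

lx = nx/n0 = nx/2000: 1, 0.79, 0.71, 0.55, 0.46, 0.37, 0.35, 0.29, 0.23
lx·mx by age: 0, 0.553, 0.426, 0.385, 0.23, 0.185, 0.245, 0.232, 0.092
R0 = Σ lx·mx = 2.348 → 2.348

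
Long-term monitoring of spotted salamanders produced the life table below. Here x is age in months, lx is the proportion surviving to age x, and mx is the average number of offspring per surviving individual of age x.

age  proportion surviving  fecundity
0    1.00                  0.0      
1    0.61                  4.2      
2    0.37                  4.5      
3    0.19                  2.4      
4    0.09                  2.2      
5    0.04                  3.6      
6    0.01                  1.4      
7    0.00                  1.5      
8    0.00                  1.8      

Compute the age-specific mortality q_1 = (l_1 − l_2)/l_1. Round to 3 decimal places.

0.393

q_1 = (l_1 − l_2) / l_1 = (0.61 − 0.37) / 0.61
     = 0.24 / 0.61 = 0.393443… → 0.393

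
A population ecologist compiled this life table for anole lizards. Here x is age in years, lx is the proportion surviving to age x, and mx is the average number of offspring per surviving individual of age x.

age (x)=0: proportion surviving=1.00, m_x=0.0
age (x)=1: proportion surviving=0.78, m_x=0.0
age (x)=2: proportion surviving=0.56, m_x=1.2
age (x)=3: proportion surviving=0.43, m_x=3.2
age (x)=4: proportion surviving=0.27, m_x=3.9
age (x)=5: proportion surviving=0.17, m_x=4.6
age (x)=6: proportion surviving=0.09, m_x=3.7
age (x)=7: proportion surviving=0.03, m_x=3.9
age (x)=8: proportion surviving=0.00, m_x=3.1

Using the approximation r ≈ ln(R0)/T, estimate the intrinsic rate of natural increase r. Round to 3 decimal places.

0.387

R0 = Σ lx·mx = 0 + 0 + 0.672 + 1.376 + 1.053 + 0.782 + 0.333 + 0.117 + 0 = 4.333
Σ x·lx·mx = 16.411; T = 16.411/4.333 = 3.78745…
r ≈ ln(R0)/T = ln(4.333)/3.78745… = 0.38714… → 0.387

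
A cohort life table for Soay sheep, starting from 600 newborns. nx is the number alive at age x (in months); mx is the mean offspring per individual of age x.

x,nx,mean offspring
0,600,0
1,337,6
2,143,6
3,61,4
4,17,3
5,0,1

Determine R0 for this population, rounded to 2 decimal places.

lx = nx/n0 = nx/600: 1, 0.56167…, 0.23833…, 0.10167…, 0.02833…, 0
lx·mx by age: 0, 3.37…, 1.43…, 0.406667…, 0.085…, 0
R0 = Σ lx·mx = 5.291667… → 5.29

5.29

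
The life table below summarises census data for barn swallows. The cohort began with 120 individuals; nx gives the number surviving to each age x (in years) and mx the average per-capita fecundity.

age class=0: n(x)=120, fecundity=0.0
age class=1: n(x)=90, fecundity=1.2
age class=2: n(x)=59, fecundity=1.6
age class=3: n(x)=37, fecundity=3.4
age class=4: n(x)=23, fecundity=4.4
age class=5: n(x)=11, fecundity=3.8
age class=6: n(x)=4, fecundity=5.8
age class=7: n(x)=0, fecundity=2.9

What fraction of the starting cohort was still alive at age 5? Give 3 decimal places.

0.092

l_5 = n_5/n_0 = 11/120 = 0.091667… → 0.092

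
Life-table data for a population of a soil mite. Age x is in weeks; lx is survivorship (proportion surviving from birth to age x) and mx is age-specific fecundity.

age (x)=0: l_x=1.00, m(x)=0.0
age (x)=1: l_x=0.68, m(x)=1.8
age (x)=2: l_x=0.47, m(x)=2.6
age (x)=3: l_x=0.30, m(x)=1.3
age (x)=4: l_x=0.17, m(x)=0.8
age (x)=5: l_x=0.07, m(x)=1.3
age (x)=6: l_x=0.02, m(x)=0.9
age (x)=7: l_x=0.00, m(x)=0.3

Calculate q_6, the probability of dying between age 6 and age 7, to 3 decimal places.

q_6 = (l_6 − l_7) / l_6 = (0.02 − 0) / 0.02
     = 0.02 / 0.02 = 1 → 1.000

1.000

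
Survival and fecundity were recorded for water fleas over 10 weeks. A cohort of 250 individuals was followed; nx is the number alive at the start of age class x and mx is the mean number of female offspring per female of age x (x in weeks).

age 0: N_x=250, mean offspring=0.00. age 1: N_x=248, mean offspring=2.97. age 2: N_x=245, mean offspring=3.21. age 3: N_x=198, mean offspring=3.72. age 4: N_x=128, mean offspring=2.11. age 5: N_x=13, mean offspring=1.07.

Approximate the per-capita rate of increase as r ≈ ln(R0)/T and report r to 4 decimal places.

lx = nx/n0 = nx/250: 1, 0.992, 0.98, 0.792, 0.512, 0.052
R0 = Σ lx·mx = 0 + 2.94624 + 3.1458 + 2.94624 + 1.08032 + 0.05564 = 10.17424
Σ x·lx·mx = 22.67604; T = 22.67604/10.17424 = 2.22877…
r ≈ ln(R0)/T = ln(10.17424)/2.22877… = 1.04087… → 1.0409

1.0409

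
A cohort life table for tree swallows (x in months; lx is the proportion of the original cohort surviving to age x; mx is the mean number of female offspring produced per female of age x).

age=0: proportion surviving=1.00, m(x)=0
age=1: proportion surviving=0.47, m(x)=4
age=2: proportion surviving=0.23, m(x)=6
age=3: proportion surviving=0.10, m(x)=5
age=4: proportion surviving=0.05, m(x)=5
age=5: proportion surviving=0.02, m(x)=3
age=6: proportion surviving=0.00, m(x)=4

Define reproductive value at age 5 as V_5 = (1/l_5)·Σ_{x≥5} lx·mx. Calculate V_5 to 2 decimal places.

3.00

lx·mx for x ≥ 5: 0.06, 0 → sum = 0.06
V_5 = 0.06 / l_5 = 0.06 / 0.02 = 3 → 3.00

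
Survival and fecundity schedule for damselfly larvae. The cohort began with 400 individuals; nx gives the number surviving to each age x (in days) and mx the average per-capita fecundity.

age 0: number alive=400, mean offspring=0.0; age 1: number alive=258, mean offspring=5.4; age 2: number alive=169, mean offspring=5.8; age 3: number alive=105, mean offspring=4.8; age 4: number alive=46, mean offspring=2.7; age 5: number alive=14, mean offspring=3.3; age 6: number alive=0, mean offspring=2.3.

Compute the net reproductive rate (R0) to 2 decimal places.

7.62

lx = nx/n0 = nx/400: 1, 0.645, 0.4225, 0.2625, 0.115, 0.035, 0
lx·mx by age: 0, 3.483, 2.4505, 1.26, 0.3105, 0.1155, 0
R0 = Σ lx·mx = 7.6195 → 7.62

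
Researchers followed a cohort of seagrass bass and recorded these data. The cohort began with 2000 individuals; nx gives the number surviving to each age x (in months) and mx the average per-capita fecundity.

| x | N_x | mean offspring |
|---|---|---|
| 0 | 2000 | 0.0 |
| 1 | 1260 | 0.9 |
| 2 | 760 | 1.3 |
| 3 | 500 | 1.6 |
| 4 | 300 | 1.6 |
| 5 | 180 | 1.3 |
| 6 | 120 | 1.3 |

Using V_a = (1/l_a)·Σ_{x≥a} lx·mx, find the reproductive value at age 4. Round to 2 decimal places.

lx = nx/n0 = nx/2000: 1, 0.63, 0.38, 0.25, 0.15, 0.09, 0.06
lx·mx for x ≥ 4: 0.24, 0.117, 0.078 → sum = 0.435
V_4 = 0.435 / l_4 = 0.435 / 0.15 = 2.9 → 2.90

2.90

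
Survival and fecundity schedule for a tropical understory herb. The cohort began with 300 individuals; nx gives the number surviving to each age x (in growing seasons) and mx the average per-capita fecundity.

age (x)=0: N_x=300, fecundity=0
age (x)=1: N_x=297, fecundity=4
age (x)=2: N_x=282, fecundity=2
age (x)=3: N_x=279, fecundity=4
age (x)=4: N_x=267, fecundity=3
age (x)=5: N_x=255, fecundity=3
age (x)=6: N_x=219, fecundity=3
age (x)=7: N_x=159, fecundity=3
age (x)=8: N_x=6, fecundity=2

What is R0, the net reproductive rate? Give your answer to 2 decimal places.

lx = nx/n0 = nx/300: 1, 0.99, 0.94, 0.93, 0.89, 0.85, 0.73, 0.53, 0.02
lx·mx by age: 0, 3.96, 1.88, 3.72, 2.67, 2.55, 2.19, 1.59, 0.04
R0 = Σ lx·mx = 18.6 → 18.60

18.60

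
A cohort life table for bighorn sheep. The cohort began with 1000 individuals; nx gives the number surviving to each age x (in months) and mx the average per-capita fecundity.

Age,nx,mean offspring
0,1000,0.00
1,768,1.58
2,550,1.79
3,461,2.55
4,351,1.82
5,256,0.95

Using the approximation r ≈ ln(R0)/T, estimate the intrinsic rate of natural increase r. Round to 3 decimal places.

lx = nx/n0 = nx/1000: 1, 0.768, 0.55, 0.461, 0.351, 0.256
R0 = Σ lx·mx = 0 + 1.21344 + 0.9845 + 1.17555 + 0.63882 + 0.2432 = 4.25551
Σ x·lx·mx = 10.48037; T = 10.48037/4.25551 = 2.46278…
r ≈ ln(R0)/T = ln(4.25551)/2.46278… = 0.58804… → 0.588

0.588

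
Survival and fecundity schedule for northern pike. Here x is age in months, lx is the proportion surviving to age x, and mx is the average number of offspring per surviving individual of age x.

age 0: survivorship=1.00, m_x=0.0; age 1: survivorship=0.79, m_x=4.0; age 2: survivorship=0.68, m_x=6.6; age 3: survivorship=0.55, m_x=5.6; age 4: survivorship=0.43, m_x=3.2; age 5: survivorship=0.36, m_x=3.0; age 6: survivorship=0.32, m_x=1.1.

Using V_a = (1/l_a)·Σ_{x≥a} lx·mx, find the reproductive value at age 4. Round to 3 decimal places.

6.530

lx·mx for x ≥ 4: 1.376, 1.08, 0.352 → sum = 2.808
V_4 = 2.808 / l_4 = 2.808 / 0.43 = 6.530233… → 6.530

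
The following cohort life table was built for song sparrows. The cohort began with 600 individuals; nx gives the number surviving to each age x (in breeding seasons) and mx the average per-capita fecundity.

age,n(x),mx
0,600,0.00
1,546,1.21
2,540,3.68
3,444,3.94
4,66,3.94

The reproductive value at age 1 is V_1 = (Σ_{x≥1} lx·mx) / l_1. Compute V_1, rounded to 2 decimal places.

lx = nx/n0 = nx/600: 1, 0.91, 0.9, 0.74, 0.11
lx·mx for x ≥ 1: 1.1011, 3.312, 2.9156, 0.4334 → sum = 7.7621
V_1 = 7.7621 / l_1 = 7.7621 / 0.91 = 8.52978… → 8.53

8.53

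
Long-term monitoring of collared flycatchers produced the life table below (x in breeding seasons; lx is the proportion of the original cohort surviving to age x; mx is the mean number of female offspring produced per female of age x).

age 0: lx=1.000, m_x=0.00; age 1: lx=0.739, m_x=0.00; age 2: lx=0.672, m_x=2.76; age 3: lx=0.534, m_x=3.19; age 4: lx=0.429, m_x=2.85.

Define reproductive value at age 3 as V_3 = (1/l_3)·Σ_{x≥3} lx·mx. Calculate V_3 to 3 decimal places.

5.480

lx·mx for x ≥ 3: 1.70346, 1.22265 → sum = 2.92611
V_3 = 2.92611 / l_3 = 2.92611 / 0.534 = 5.479607… → 5.480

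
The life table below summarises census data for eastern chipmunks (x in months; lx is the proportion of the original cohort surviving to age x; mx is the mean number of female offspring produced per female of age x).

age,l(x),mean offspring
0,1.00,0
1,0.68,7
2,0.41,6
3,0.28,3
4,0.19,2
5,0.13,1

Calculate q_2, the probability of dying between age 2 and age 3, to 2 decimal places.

0.32

q_2 = (l_2 − l_3) / l_2 = (0.41 − 0.28) / 0.41
     = 0.13 / 0.41 = 0.317073… → 0.32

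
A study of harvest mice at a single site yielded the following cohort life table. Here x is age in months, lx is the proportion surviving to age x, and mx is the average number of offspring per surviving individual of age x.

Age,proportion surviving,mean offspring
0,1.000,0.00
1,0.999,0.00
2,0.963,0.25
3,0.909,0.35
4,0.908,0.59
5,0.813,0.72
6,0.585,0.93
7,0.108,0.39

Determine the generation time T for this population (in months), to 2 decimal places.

lx·mx: 0, 0, 0.24075, 0.31815, 0.53572, 0.58536, 0.54405, 0.04212 → R0 = 2.26615
x·lx·mx: 0, 0, 0.4815, 0.95445, 2.14288, 2.9268, 3.2643, 0.29484 → Σ = 10.06477
T = 10.06477 / 2.26615 = 4.441352… → 4.44

4.44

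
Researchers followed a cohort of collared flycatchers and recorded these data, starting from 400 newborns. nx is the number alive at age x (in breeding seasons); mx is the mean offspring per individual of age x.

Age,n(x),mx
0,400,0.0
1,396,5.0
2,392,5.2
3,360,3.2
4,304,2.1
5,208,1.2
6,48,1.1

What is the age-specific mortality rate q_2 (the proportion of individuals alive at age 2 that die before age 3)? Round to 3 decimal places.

0.082

lx = nx/n0 = nx/400: 1, 0.99, 0.98, 0.9, 0.76, 0.52, 0.12
q_2 = (l_2 − l_3) / l_2 = (0.98 − 0.9) / 0.98
     = 0.08 / 0.98 = 0.081633… → 0.082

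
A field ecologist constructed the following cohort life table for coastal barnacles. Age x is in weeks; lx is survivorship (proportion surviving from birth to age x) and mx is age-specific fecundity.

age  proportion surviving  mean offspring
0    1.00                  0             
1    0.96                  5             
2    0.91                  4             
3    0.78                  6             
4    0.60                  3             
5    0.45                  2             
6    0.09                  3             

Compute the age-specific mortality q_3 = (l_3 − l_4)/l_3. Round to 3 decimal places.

q_3 = (l_3 − l_4) / l_3 = (0.78 − 0.6) / 0.78
     = 0.18 / 0.78 = 0.230769… → 0.231

0.231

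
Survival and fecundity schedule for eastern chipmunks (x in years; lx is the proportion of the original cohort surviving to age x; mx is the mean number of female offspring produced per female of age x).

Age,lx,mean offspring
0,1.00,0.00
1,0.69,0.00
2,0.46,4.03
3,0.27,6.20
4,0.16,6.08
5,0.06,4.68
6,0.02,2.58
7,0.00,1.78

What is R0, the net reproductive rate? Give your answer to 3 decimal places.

lx·mx by age: 0, 0, 1.8538, 1.674, 0.9728, 0.2808, 0.0516, 0
R0 = Σ lx·mx = 4.833 → 4.833

4.833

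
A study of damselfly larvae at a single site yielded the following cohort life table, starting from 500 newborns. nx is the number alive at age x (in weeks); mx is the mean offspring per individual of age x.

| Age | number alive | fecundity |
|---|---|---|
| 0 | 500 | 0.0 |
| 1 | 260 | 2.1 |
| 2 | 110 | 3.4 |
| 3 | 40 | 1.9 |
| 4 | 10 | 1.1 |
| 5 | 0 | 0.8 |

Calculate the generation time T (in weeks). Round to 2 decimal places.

lx = nx/n0 = nx/500: 1, 0.52, 0.22, 0.08, 0.02, 0
lx·mx: 0, 1.092, 0.748, 0.152, 0.022, 0 → R0 = 2.014
x·lx·mx: 0, 1.092, 1.496, 0.456, 0.088, 0 → Σ = 3.132
T = 3.132 / 2.014 = 1.555114… → 1.56

1.56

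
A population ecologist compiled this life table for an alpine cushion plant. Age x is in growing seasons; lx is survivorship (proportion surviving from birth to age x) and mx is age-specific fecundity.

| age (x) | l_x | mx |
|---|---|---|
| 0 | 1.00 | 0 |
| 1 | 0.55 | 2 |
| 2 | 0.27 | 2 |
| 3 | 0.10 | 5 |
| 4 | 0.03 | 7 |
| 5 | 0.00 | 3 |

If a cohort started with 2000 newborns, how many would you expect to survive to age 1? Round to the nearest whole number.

Expected survivors = N0 · l_1 = 2000 × 0.55 = 1100 → 1100

1100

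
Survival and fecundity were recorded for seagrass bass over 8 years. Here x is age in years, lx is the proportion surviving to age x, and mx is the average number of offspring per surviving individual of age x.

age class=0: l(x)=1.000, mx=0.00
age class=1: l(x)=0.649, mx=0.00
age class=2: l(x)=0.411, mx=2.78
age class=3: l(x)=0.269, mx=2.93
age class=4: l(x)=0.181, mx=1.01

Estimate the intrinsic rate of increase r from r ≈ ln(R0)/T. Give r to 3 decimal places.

R0 = Σ lx·mx = 0 + 0 + 1.14258 + 0.78817 + 0.18281 = 2.11356
Σ x·lx·mx = 5.38091; T = 5.38091/2.11356 = 2.5459…
r ≈ ln(R0)/T = ln(2.11356)/2.5459… = 0.29395… → 0.294

0.294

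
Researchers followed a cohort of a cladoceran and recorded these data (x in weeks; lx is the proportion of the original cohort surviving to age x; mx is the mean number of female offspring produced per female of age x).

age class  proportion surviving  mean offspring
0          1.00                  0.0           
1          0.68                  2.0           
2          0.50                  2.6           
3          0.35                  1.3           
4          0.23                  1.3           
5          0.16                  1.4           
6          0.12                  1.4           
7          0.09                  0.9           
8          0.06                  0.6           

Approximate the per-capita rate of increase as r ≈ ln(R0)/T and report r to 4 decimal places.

R0 = Σ lx·mx = 0 + 1.36 + 1.3 + 0.455 + 0.299 + 0.224 + 0.168 + 0.081 + 0.036 = 3.923
Σ x·lx·mx = 9.504; T = 9.504/3.923 = 2.42264…
r ≈ ln(R0)/T = ln(3.923)/2.42264… = 0.564202… → 0.5642

0.5642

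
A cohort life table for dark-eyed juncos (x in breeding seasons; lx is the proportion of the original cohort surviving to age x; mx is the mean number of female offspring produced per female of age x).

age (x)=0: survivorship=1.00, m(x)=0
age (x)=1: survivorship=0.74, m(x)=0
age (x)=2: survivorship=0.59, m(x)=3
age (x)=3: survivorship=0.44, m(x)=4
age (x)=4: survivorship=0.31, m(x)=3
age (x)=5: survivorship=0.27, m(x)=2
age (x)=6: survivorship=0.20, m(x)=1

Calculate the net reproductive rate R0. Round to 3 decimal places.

5.200

lx·mx by age: 0, 0, 1.77, 1.76, 0.93, 0.54, 0.2
R0 = Σ lx·mx = 5.2 → 5.200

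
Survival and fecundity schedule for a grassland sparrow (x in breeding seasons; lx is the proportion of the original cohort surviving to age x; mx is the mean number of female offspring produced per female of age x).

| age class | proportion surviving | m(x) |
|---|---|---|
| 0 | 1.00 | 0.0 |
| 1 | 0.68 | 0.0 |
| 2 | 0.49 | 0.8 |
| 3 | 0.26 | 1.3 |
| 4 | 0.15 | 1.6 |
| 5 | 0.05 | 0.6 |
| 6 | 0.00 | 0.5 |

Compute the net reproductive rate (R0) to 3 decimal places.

lx·mx by age: 0, 0, 0.392, 0.338, 0.24, 0.03, 0
R0 = Σ lx·mx = 1 → 1.000

1.000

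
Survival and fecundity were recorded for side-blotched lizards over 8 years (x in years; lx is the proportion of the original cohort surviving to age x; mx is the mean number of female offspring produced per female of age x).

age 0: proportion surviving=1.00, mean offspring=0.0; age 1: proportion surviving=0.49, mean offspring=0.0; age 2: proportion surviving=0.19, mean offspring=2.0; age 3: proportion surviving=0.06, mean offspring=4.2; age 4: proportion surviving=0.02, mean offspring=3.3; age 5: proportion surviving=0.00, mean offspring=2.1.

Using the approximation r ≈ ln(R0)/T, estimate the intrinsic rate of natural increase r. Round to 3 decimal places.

R0 = Σ lx·mx = 0 + 0 + 0.38 + 0.252 + 0.066 + 0 = 0.698
Σ x·lx·mx = 1.78; T = 1.78/0.698 = 2.55014…
r ≈ ln(R0)/T = ln(0.698)/2.55014… = -0.14099… → -0.141

-0.141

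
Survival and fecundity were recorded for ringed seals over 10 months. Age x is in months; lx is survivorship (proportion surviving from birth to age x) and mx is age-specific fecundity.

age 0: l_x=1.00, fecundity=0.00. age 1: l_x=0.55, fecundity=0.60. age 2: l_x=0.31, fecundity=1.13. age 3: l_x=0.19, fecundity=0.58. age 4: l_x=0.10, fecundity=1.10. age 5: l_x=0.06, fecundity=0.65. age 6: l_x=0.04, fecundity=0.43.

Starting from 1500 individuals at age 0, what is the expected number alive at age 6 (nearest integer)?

Expected survivors = N0 · l_6 = 1500 × 0.04 = 60 → 60

60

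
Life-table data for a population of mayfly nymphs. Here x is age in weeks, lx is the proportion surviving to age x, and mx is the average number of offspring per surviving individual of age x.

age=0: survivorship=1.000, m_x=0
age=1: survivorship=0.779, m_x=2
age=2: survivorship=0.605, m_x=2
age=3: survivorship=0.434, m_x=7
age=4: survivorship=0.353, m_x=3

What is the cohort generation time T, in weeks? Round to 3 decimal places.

2.524

lx·mx: 0, 1.558, 1.21, 3.038, 1.059 → R0 = 6.865
x·lx·mx: 0, 1.558, 2.42, 9.114, 4.236 → Σ = 17.328
T = 17.328 / 6.865 = 2.524108… → 2.524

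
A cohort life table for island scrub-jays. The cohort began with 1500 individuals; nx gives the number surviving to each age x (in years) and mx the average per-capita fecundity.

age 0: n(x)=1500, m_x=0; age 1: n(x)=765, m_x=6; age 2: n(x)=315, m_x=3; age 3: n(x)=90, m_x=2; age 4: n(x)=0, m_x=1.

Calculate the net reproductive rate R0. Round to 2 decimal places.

3.81

lx = nx/n0 = nx/1500: 1, 0.51, 0.21, 0.06, 0
lx·mx by age: 0, 3.06, 0.63, 0.12, 0
R0 = Σ lx·mx = 3.81 → 3.81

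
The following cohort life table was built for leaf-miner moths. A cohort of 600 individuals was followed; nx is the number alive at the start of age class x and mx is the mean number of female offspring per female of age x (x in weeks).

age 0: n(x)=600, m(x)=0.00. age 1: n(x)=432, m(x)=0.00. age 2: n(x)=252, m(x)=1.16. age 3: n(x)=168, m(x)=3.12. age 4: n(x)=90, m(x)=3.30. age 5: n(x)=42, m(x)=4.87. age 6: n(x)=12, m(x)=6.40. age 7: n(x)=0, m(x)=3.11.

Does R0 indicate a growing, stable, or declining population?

growing

lx = nx/n0 = nx/600: 1, 0.72, 0.42, 0.28, 0.15, 0.07, 0.02, 0
R0 = Σ lx·mx = 0 + 0 + 0.4872 + 0.8736 + 0.495 + 0.3409 + 0.128 + 0 = 2.3247
R0 > 1, so the population is growing.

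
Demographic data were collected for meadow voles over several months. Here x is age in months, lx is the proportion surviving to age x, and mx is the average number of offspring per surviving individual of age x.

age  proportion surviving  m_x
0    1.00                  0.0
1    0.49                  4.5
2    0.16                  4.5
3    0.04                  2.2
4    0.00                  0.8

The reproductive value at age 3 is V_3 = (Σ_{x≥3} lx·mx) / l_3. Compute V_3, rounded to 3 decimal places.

lx·mx for x ≥ 3: 0.088, 0 → sum = 0.088
V_3 = 0.088 / l_3 = 0.088 / 0.04 = 2.2 → 2.200

2.200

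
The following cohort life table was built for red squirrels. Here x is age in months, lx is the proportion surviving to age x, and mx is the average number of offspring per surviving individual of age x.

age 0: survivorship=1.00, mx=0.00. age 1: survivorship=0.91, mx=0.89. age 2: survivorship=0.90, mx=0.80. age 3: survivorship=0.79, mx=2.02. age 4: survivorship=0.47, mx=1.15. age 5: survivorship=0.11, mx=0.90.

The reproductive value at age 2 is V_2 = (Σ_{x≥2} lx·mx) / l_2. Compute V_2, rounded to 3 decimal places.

lx·mx for x ≥ 2: 0.72, 1.5958, 0.5405, 0.099 → sum = 2.9553
V_2 = 2.9553 / l_2 = 2.9553 / 0.9 = 3.283667… → 3.284

3.284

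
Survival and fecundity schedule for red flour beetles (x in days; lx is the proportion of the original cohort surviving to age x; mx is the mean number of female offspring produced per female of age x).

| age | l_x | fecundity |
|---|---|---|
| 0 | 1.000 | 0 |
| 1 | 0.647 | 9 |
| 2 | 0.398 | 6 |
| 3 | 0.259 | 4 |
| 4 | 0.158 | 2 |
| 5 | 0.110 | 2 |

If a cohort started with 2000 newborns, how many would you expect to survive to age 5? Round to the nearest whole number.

220

Expected survivors = N0 · l_5 = 2000 × 0.110 = 220 → 220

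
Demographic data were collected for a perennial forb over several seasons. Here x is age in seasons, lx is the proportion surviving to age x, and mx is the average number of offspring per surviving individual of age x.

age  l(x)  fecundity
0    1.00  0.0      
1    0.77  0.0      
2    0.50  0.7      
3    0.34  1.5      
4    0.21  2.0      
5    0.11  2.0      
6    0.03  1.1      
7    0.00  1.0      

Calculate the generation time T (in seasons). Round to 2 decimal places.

3.40

lx·mx: 0, 0, 0.35, 0.51, 0.42, 0.22, 0.033, 0 → R0 = 1.533
x·lx·mx: 0, 0, 0.7, 1.53, 1.68, 1.1, 0.198, 0 → Σ = 5.208
T = 5.208 / 1.533 = 3.39726… → 3.40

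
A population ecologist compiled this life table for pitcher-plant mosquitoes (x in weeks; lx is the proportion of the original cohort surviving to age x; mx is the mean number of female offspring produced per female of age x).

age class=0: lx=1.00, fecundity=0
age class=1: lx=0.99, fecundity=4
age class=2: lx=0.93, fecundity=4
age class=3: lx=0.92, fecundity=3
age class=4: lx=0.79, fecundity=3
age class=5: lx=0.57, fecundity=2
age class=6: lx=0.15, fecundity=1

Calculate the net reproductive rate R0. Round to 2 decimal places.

lx·mx by age: 0, 3.96, 3.72, 2.76, 2.37, 1.14, 0.15
R0 = Σ lx·mx = 14.1 → 14.10

14.10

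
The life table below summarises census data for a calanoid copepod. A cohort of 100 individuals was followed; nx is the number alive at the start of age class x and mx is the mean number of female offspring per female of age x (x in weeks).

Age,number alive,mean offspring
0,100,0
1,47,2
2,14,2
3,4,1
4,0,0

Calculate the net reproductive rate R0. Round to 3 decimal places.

1.260

lx = nx/n0 = nx/100: 1, 0.47, 0.14, 0.04, 0
lx·mx by age: 0, 0.94, 0.28, 0.04, 0
R0 = Σ lx·mx = 1.26 → 1.260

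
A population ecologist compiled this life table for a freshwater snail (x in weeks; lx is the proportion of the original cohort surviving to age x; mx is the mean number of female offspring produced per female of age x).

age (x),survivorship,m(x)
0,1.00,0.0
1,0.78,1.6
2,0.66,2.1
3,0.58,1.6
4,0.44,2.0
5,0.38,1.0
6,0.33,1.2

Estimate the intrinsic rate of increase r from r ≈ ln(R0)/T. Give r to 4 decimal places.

0.5905

R0 = Σ lx·mx = 0 + 1.248 + 1.386 + 0.928 + 0.88 + 0.38 + 0.396 = 5.218
Σ x·lx·mx = 14.6; T = 14.6/5.218 = 2.79801…
r ≈ ln(R0)/T = ln(5.218)/2.79801… = 0.590461… → 0.5905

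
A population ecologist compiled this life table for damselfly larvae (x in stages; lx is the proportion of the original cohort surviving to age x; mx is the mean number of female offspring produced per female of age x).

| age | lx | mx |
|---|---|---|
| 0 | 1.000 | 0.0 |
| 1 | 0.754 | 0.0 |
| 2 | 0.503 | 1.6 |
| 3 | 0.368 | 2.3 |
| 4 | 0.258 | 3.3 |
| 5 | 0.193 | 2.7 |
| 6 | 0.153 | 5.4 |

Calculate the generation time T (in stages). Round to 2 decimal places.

lx·mx: 0, 0, 0.8048, 0.8464, 0.8514, 0.5211, 0.8262 → R0 = 3.8499
x·lx·mx: 0, 0, 1.6096, 2.5392, 3.4056, 2.6055, 4.9572 → Σ = 15.1171
T = 15.1171 / 3.8499 = 3.926621… → 3.93

3.93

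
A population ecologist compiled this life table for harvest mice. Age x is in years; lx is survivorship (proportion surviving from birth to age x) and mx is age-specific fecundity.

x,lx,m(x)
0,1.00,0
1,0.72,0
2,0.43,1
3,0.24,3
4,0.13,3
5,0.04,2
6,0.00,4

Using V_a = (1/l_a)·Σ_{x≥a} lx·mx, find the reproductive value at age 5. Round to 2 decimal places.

2.00

lx·mx for x ≥ 5: 0.08, 0 → sum = 0.08
V_5 = 0.08 / l_5 = 0.08 / 0.04 = 2 → 2.00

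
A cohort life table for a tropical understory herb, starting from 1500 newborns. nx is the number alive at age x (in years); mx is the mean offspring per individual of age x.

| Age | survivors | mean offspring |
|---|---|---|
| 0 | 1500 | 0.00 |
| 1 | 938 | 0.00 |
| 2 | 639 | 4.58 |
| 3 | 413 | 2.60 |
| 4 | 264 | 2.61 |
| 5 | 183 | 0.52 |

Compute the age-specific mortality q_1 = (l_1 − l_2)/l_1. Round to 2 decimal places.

0.32

lx = nx/n0 = nx/1500: 1, 0.62533…, 0.426, 0.27533…, 0.176, 0.122
q_1 = (l_1 − l_2) / l_1 = (0.625333… − 0.426) / 0.625333…
     = 0.199333… / 0.625333… = 0.318763… → 0.32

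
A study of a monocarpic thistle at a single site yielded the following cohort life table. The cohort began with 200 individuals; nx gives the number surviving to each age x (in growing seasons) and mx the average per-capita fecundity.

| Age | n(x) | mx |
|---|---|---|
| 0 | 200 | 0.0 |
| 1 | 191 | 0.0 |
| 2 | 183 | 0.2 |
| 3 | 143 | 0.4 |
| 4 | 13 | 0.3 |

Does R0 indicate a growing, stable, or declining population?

lx = nx/n0 = nx/200: 1, 0.955, 0.915, 0.715, 0.065
R0 = Σ lx·mx = 0 + 0 + 0.183 + 0.286 + 0.0195 = 0.4885
R0 < 1, so the population is declining.

declining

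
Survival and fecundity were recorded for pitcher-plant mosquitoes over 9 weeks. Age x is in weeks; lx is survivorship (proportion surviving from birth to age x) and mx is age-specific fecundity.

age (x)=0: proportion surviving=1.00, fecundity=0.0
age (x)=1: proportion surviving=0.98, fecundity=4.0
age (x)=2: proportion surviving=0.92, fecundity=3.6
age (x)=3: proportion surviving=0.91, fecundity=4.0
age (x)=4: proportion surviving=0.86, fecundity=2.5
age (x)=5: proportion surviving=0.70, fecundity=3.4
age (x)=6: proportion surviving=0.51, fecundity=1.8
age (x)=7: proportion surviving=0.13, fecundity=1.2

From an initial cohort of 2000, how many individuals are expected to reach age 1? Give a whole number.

1960

Expected survivors = N0 · l_1 = 2000 × 0.98 = 1960 → 1960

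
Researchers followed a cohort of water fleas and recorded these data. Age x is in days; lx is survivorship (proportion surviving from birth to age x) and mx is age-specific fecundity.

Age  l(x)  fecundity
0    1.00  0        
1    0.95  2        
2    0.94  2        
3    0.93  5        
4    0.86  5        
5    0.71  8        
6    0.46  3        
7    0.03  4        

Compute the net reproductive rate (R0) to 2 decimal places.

lx·mx by age: 0, 1.9, 1.88, 4.65, 4.3, 5.68, 1.38, 0.12
R0 = Σ lx·mx = 19.91 → 19.91

19.91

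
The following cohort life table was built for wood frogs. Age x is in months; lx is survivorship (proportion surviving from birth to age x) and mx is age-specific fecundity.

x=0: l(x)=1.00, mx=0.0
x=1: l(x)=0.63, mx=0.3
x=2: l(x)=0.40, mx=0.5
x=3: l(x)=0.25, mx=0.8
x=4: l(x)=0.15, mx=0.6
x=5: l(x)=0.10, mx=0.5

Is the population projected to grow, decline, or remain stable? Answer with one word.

declining

R0 = Σ lx·mx = 0 + 0.189 + 0.2 + 0.2 + 0.09 + 0.05 = 0.729
R0 < 1, so the population is declining.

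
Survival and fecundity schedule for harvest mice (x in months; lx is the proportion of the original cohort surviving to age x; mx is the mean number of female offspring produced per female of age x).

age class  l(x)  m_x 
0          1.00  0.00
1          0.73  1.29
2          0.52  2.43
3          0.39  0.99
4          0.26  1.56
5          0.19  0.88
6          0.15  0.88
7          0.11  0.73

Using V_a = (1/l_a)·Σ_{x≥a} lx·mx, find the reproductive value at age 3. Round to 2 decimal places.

3.00

lx·mx for x ≥ 3: 0.3861, 0.4056, 0.1672, 0.132, 0.0803 → sum = 1.1712
V_3 = 1.1712 / l_3 = 1.1712 / 0.39 = 3.003077… → 3.00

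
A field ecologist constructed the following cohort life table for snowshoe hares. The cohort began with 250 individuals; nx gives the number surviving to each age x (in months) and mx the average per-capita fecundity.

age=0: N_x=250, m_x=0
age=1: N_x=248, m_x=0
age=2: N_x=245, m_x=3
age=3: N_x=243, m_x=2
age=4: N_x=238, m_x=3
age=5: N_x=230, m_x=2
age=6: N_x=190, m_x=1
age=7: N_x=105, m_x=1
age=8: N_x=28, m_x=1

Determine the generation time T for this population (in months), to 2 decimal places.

lx = nx/n0 = nx/250: 1, 0.992, 0.98, 0.972, 0.952, 0.92, 0.76, 0.42, 0.112
lx·mx: 0, 0, 2.94, 1.944, 2.856, 1.84, 0.76, 0.42, 0.112 → R0 = 10.872
x·lx·mx: 0, 0, 5.88, 5.832, 11.424, 9.2, 4.56, 2.94, 0.896 → Σ = 40.732
T = 40.732 / 10.872 = 3.746505… → 3.75

3.75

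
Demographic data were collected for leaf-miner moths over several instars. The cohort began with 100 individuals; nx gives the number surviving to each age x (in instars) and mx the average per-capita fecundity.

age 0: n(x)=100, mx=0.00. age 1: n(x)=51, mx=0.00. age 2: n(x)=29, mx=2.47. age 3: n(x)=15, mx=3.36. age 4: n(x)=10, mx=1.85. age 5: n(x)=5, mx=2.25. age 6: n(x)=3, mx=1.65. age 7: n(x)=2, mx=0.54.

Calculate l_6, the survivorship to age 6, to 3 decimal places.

0.030

l_6 = n_6/n_0 = 3/100 = 0.03 → 0.030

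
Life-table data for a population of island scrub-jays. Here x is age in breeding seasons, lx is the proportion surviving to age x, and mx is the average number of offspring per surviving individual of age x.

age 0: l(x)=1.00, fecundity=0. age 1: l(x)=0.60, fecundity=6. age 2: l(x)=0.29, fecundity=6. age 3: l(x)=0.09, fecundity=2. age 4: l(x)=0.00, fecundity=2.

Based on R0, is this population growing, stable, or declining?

R0 = Σ lx·mx = 0 + 3.6 + 1.74 + 0.18 + 0 = 5.52
R0 > 1, so the population is growing.

growing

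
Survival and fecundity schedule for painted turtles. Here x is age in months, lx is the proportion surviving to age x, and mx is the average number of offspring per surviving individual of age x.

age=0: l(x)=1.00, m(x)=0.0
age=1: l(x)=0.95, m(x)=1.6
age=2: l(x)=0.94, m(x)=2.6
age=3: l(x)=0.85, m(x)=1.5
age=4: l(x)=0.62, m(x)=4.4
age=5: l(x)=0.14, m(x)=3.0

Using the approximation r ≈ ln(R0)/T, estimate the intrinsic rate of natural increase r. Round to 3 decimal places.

R0 = Σ lx·mx = 0 + 1.52 + 2.444 + 1.275 + 2.728 + 0.42 = 8.387
Σ x·lx·mx = 23.245; T = 23.245/8.387 = 2.77155…
r ≈ ln(R0)/T = ln(8.387)/2.77155… = 0.76733… → 0.767

0.767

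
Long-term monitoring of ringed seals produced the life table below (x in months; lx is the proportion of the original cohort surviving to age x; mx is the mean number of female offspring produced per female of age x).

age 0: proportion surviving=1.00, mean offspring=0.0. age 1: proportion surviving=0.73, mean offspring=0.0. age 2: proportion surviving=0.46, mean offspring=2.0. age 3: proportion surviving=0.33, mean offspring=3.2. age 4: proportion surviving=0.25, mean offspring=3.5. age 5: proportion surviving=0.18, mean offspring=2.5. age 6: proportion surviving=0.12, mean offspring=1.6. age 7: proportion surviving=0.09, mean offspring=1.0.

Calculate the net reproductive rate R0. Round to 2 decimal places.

lx·mx by age: 0, 0, 0.92, 1.056, 0.875, 0.45, 0.192, 0.09
R0 = Σ lx·mx = 3.583 → 3.58

3.58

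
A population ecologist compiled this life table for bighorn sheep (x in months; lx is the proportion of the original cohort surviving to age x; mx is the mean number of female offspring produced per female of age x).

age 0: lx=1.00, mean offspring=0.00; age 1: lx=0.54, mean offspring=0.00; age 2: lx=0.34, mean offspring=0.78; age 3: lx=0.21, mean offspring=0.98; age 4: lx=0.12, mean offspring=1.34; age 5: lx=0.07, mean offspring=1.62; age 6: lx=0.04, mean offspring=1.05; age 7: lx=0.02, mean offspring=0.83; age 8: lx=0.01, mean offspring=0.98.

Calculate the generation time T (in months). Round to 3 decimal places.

3.447

lx·mx: 0, 0, 0.2652, 0.2058, 0.1608, 0.1134, 0.042, 0.0166, 0.0098 → R0 = 0.8136
x·lx·mx: 0, 0, 0.5304, 0.6174, 0.6432, 0.567, 0.252, 0.1162, 0.0784 → Σ = 2.8046
T = 2.8046 / 0.8136 = 3.447148… → 3.447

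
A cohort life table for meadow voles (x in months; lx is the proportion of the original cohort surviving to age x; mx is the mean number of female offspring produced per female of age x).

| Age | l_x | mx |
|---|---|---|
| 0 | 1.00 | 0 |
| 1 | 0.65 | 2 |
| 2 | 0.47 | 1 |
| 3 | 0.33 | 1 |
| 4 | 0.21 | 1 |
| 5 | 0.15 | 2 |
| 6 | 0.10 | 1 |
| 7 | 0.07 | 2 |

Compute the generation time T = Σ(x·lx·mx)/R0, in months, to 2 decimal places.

lx·mx: 0, 1.3, 0.47, 0.33, 0.21, 0.3, 0.1, 0.14 → R0 = 2.85
x·lx·mx: 0, 1.3, 0.94, 0.99, 0.84, 1.5, 0.6, 0.98 → Σ = 7.15
T = 7.15 / 2.85 = 2.508772… → 2.51

2.51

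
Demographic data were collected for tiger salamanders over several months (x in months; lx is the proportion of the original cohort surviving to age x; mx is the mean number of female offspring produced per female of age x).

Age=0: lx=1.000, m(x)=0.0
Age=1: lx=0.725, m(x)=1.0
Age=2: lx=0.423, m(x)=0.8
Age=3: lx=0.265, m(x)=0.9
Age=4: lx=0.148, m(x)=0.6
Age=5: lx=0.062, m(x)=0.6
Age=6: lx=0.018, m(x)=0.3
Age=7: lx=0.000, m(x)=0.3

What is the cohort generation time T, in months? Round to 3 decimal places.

1.877

lx·mx: 0, 0.725, 0.3384, 0.2385, 0.0888, 0.0372, 0.0054, 0 → R0 = 1.4333
x·lx·mx: 0, 0.725, 0.6768, 0.7155, 0.3552, 0.186, 0.0324, 0 → Σ = 2.6909
T = 2.6909 / 1.4333 = 1.877416… → 1.877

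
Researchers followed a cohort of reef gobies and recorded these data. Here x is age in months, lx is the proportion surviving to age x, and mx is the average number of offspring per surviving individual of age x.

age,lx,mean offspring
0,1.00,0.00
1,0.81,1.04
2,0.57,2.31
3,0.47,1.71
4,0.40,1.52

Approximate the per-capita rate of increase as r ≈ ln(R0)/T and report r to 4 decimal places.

0.5463

R0 = Σ lx·mx = 0 + 0.8424 + 1.3167 + 0.8037 + 0.608 = 3.5708
Σ x·lx·mx = 8.3189; T = 8.3189/3.5708 = 2.3297…
r ≈ ln(R0)/T = ln(3.5708)/2.3297… = 0.546332… → 0.5463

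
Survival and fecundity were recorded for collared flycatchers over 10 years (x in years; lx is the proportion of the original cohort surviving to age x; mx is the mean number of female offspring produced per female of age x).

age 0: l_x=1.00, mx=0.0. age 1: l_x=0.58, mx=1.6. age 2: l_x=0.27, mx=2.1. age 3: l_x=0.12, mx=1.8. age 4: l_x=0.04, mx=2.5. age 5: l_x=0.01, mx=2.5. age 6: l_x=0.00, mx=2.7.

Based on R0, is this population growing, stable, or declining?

growing

R0 = Σ lx·mx = 0 + 0.928 + 0.567 + 0.216 + 0.1 + 0.025 + 0 = 1.836
R0 > 1, so the population is growing.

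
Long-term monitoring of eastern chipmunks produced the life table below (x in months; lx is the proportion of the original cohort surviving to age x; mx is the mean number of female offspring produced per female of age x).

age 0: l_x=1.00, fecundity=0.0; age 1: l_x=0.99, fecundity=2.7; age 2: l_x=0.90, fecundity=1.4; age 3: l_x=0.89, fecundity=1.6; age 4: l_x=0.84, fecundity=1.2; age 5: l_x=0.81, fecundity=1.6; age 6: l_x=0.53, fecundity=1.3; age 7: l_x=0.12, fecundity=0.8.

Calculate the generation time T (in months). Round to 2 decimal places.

2.93

lx·mx: 0, 2.673, 1.26, 1.424, 1.008, 1.296, 0.689, 0.096 → R0 = 8.446
x·lx·mx: 0, 2.673, 2.52, 4.272, 4.032, 6.48, 4.134, 0.672 → Σ = 24.783
T = 24.783 / 8.446 = 2.934288… → 2.93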